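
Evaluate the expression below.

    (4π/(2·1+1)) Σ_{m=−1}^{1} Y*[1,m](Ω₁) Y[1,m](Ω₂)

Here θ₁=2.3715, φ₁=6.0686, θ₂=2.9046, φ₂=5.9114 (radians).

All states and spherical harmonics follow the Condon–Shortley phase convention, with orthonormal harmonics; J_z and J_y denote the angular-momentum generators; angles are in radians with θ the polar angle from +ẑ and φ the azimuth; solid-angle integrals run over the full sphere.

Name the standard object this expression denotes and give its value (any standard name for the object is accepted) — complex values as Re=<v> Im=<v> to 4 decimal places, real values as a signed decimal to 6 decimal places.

Legendre polynomial (addition theorem), +0.859220

This sum is the spherical-harmonic addition theorem: it equals the Legendre polynomial P_l(cos γ) of the angle γ between the two directions.
Expand P_1 via completeness: Σ_{m} conj(Y_{1,m}) at Ω₁ times Y_{1,m} at Ω₂ —
  term(m=-1) = 0.01927 + 0.00305j   from Y*(Ω₁)=0.23502 - 0.05122j, Y(Ω₂)=0.07557 + 0.02947j
  term(m=+0) = 0.16658 + 0.00000j   from Y*(Ω₁)=-0.35074 + 0.00000j, Y(Ω₂)=-0.47495 + 0.00000j
  term(m=+1) = 0.01927 - 0.00305j   from Y*(Ω₁)=-0.23502 - 0.05122j, Y(Ω₂)=-0.07557 + 0.02947j
Accumulated sum 0.20512 + 0.00000j; after 4π/(2l+1) scaling, 0.85922 + 0.00000j ⇒ P_1 = 0.859220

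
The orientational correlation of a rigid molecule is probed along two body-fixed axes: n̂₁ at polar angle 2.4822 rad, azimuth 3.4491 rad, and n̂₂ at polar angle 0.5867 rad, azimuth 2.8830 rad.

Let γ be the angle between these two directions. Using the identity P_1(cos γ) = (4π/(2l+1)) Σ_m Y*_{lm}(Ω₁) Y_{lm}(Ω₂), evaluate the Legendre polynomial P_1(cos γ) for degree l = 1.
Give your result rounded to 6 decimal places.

Addition theorem: P_1(cos γ) = (4π/3) Σ_m Y*_{lm}(Ω₁) Y_{lm}(Ω₂), m = −1…1:
  term(m=-1) = +0.034169+0.021714i   from Y*(Ω₁)=-0.201734-0.064067i, Y(Ω₂)=-0.184911-0.048912i
  term(m=+0) = -0.157132-0.000000i   from Y*(Ω₁)=-0.386174-0.000000i, Y(Ω₂)=+0.406895+0.000000i
  term(m=+1) = +0.034169-0.021714i   from Y*(Ω₁)=+0.201734-0.064067i, Y(Ω₂)=+0.184911-0.048912i
Total Σ_m = -0.088794+0.000000i. Multiply by 4.188790: -0.371938+0.000000i. P_1(cos γ) = -0.371938

-0.371938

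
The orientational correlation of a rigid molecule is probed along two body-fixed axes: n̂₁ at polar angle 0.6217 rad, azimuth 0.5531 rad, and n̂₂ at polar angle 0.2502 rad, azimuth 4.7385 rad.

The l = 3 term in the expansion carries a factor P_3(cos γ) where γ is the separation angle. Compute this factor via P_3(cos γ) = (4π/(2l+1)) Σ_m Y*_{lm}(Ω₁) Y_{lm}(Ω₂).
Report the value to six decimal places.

-0.158562

Addition theorem: P_3(cos γ) = (4π/7) Σ_m Y*_{lm}(Ω₁) Y_{lm}(Ω₂), m = −3…3:
  term(m=-3) = +0.000522+0.000005i   from Y*(Ω₁)=-0.007286+0.082105i, Y(Ω₂)=-0.000496-0.006314i
  term(m=-2) = -0.008452-0.014872i   from Y*(Ω₁)=+0.126265+0.251933i, Y(Ω₂)=-0.060619+0.003169i
  term(m=-1) = -0.064460+0.110779i   from Y*(Ω₁)=+0.369003+0.227815i, Y(Ω₂)=+0.007716+0.295446i
  term(m=+0) = +0.056455+0.000000i   from Y*(Ω₁)=+0.092203-0.000000i, Y(Ω₂)=+0.612288+0.000000i
  term(m=+1) = -0.064460-0.110779i   from Y*(Ω₁)=-0.369003+0.227815i, Y(Ω₂)=-0.007716+0.295446i
  term(m=+2) = -0.008452+0.014872i   from Y*(Ω₁)=+0.126265-0.251933i, Y(Ω₂)=-0.060619-0.003169i
  term(m=+3) = +0.000522-0.000005i   from Y*(Ω₁)=+0.007286+0.082105i, Y(Ω₂)=+0.000496-0.006314i
Total Σ_m = -0.088326-0.000000i. Multiply by 1.795196: -0.158562-0.000000i. P_3(cos γ) = -0.158562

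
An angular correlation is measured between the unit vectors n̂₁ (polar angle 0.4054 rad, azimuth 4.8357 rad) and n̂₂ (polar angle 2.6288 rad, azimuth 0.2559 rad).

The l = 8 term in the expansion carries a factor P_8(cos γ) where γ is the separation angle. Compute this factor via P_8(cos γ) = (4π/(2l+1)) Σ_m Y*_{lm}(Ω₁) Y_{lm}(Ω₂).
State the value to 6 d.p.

Term-by-term m-sum for l=8 (normalisation 4π/17 = 0.739198):
  [-8]  conj(Y_{8,-8})(Ω₁) = (0.000166, 0.000252) ; Y_{8,-8}(Ω₂) = (-0.000793, -0.001537) ; Δ = (0.000000, -0.000000)
  [-7]  conj(Y_{8,-7})(Ω₁) = (-0.002137, 0.001828) ; Y_{8,-7}(Ω₂) = (0.002688, 0.011994) ; Δ = (-0.000028, -0.000021)
  [-6]  conj(Y_{8,-6})(Ω₁) = (-0.012205, -0.011141) ; Y_{8,-6}(Ω₂) = (0.001930, -0.054503) ; Δ = (-0.000631, 0.000644)
  [-5]  conj(Y_{8,-5})(Ω₁) = (0.039853, -0.056232) ; Y_{8,-5}(Ω₂) = (-0.048527, 0.161851) ; Δ = (0.007167, 0.009179)
  [-4]  conj(Y_{8,-4})(Ω₁) = (0.183074, 0.098414) ; Y_{8,-4}(Ω₂) = (0.191031, -0.313549) ; Δ = (0.065830, -0.038603)
  [-3]  conj(Y_{8,-3})(Ω₁) = (-0.157645, 0.406527) ; Y_{8,-3}(Ω₂) = (-0.371408, 0.358489) ; Δ = (-0.087184, -0.207501)
  [-2]  conj(Y_{8,-2})(Ω₁) = (-0.535453, -0.134799) ; Y_{8,-2}(Ω₂) = (0.285136, -0.160168) ; Δ = (-0.174267, 0.047326)
  [-1]  conj(Y_{8,-1})(Ω₁) = (0.023581, -0.190259) ; Y_{8,-1}(Ω₂) = (0.216248, -0.056578) ; Δ = (-0.005665, -0.042477)
  [+0]  conj(Y_{8,0})(Ω₁) = (-0.439147, -0.000000) ; Y_{8,0}(Ω₂) = (-0.416043, 0.000000) ; Δ = (0.182704, 0.000000)
  [+1]  conj(Y_{8,1})(Ω₁) = (-0.023581, -0.190259) ; Y_{8,1}(Ω₂) = (-0.216248, -0.056578) ; Δ = (-0.005665, 0.042477)
  [+2]  conj(Y_{8,2})(Ω₁) = (-0.535453, 0.134799) ; Y_{8,2}(Ω₂) = (0.285136, 0.160168) ; Δ = (-0.174267, -0.047326)
  [+3]  conj(Y_{8,3})(Ω₁) = (0.157645, 0.406527) ; Y_{8,3}(Ω₂) = (0.371408, 0.358489) ; Δ = (-0.087184, 0.207501)
  [+4]  conj(Y_{8,4})(Ω₁) = (0.183074, -0.098414) ; Y_{8,4}(Ω₂) = (0.191031, 0.313549) ; Δ = (0.065830, 0.038603)
  [+5]  conj(Y_{8,5})(Ω₁) = (-0.039853, -0.056232) ; Y_{8,5}(Ω₂) = (0.048527, 0.161851) ; Δ = (0.007167, -0.009179)
  [+6]  conj(Y_{8,6})(Ω₁) = (-0.012205, 0.011141) ; Y_{8,6}(Ω₂) = (0.001930, 0.054503) ; Δ = (-0.000631, -0.000644)
  [+7]  conj(Y_{8,7})(Ω₁) = (0.002137, 0.001828) ; Y_{8,7}(Ω₂) = (-0.002688, 0.011994) ; Δ = (-0.000028, 0.000021)
  [+8]  conj(Y_{8,8})(Ω₁) = (0.000166, -0.000252) ; Y_{8,8}(Ω₂) = (-0.000793, 0.001537) ; Δ = (0.000000, 0.000000)
Accumulated sum (-0.206851, 0.000000); after 4π/(2l+1) scaling, (-0.152904, 0.000000) ⇒ P_8 = -0.152904

-0.152904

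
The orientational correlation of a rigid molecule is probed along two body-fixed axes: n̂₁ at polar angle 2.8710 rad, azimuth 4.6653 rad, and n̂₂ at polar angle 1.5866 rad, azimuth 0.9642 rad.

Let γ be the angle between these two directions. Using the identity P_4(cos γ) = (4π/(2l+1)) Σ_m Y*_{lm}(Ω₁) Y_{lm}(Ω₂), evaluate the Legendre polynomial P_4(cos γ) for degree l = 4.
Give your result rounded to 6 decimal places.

Summing Y*_{l m}(θ₁,φ₁)·Y_{l m}(θ₂,φ₂) over m ∈ [−4, 4]; prefactor 4π/(2·4+1) = 1.396263:
  m=-4: (0.002219, -0.000423) × (-0.333926, 0.290056) = (-0.000618, 0.000785)  (running Σ = (-0.000618, 0.000785))
  m=-3: (-0.003243, -0.022806) × (0.019163, 0.004873) = (0.000049, -0.000453)  (running Σ = (-0.000569, 0.000332))
  m=-2: (-0.130874, 0.012362) × (0.116859, 0.312735) = (-0.019160, -0.039484)  (running Σ = (-0.019729, -0.039152))
  m=-1: (0.020075, 0.426004) × (0.012777, -0.018414) = (0.008101, 0.005073)  (running Σ = (-0.011628, -0.034079))
  m=0: (0.562848, -0.000000) × (0.316564, 0.000000) = (0.178178, 0.000000)  (running Σ = (0.166549, -0.034079))
  m=1: (-0.020075, 0.426004) × (-0.012777, -0.018414) = (0.008101, -0.005073)  (running Σ = (0.174650, -0.039152))
  m=2: (-0.130874, -0.012362) × (0.116859, -0.312735) = (-0.019160, 0.039484)  (running Σ = (0.155490, 0.000332))
  m=3: (0.003243, -0.022806) × (-0.019163, 0.004873) = (0.000049, 0.000453)  (running Σ = (0.155539, 0.000785))
  m=4: (0.002219, 0.000423) × (-0.333926, -0.290056) = (-0.000618, -0.000785)  (running Σ = (0.154921, 0.000000))
Accumulated sum (0.154921, 0.000000); after 4π/(2l+1) scaling, (0.216311, 0.000000) ⇒ P_4 = 0.216311

0.216311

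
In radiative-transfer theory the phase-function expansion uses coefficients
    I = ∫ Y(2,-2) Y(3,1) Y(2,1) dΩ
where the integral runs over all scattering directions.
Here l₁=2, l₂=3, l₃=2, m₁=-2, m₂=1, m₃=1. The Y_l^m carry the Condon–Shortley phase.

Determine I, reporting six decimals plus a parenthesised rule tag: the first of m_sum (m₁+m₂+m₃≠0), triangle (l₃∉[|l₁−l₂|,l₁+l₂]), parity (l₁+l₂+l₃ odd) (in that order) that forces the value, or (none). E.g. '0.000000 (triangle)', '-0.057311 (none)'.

0.000000 (parity)

l₁+l₂+l₃=7 is odd: 3j(l;000)=0 ⇒ I=0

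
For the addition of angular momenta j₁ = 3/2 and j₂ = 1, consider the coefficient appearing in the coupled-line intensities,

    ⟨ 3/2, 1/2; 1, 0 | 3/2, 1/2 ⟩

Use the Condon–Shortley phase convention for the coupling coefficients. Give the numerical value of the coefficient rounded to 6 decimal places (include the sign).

triangle: 1!·2!·1!/5! = 2/120
(j±m)!: 2!·1!·1!·1!·2!·1! = 4
prefactor² = (2J+1)·Δ·N² = 4/15
  k=0: +1/(0!·1!·1!·1!·1!·0!) = 1
  k=1: −1/(1!·0!·0!·0!·2!·1!) = -1/2
Σ = 1/2  ⇒  CG² = 4/15·(1/2)² = 1/15
CG = +√(1/15) = +0.258199

+√(1/15) ≈ +0.258199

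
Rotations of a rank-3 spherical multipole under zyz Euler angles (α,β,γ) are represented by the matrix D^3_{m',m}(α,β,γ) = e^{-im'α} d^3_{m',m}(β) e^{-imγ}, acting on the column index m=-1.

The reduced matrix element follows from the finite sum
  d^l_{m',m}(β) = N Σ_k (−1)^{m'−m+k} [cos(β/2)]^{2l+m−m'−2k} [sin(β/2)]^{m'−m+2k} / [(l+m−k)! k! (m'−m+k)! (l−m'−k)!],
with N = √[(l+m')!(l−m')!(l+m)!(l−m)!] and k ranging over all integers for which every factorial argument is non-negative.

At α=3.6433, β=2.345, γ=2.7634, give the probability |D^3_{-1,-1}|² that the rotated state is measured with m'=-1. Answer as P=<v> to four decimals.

Split into d^3_{-1,-1}(β=2.3450) × two z-phases.
With c≡cos(β/2)=0.387849 and s≡sin(β/2)=0.921723, N=[2·24·2·24]^{1/2}=48.000000
The bounds max(0,m−m')=0 and min(l+m,l−m')=2 give 3 terms
  k=0: (−1)^0·48.0000/(48)·0.3878^6·0.9217^0 = +0.003404
  k=1: (−1)^1·48.0000/(6)·0.3878^4·0.9217^2 = -0.153794
  k=2: (−1)^2·48.0000/(8)·0.3878^2·0.9217^4 = +0.651445
d^3_{-1,-1}(2.3450) = +0.003404 -0.153794 +0.651445 = +0.501054
|D^3_{-1,-1}|² = |d^3_{-1,-1}(β)|² = (+0.501054)² = 0.251056 (the z-rotation phases have unit modulus)

P=0.2511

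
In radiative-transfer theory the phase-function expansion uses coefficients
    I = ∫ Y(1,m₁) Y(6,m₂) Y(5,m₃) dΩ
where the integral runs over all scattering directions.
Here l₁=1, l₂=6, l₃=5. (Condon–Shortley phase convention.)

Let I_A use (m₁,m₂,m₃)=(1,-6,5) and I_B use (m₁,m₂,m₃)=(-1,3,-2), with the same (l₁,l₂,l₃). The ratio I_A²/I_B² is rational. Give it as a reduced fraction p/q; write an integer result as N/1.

Same 1,6,5: normalisation and zero-m 3j drop out of the ratio.
A: Δ: 2! 0! 10! / 13! → 1/858; sum: t=0:+1/7257600 = 1/7257600; 3j²(1 6 5; 1 -6 5) = Δ·Π!·Σ² = 1/13  (sign +1)
B: Δ: 2! 0! 10! / 13! → 1/858; sum: t=2:+1/60480 = 1/60480; 3j²(1 6 5; -1 3 -2) = Δ·Π!·Σ² = 6/143  (sign -1)
I_A²/I_B² = (1/13)/(6/143) = 11/6

11/6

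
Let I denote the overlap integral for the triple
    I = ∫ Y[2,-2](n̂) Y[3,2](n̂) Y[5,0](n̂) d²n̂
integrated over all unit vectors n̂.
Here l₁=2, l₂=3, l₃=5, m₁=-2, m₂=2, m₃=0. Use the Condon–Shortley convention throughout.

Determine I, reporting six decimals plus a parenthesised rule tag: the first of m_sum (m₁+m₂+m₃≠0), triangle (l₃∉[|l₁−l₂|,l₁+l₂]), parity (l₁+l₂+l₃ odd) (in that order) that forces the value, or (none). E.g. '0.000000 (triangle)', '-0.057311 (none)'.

Rules hold: Σm=0, L=10 even, 1≤5≤5.
N = 5·7·11 = 385
Δ = 0!·4!·6!/11! = 1/2310
Racah Σ t=0..0: t=0:+1/144 = 1/144
⇒ 3j(2 3 5; 0 0 0)² = 10/231, sgn -1
Racah Σ t=0..0: t=0:+1/2880 = 1/2880
⇒ 3j(2 3 5; -2 2 0)² = 1/462, sgn -1
4πI² = N·(3j₀)²·(3jₘ)² = 25/693
I = +1·√(0.036075/4π) = 0.05357948
No selection rule forces the value: the integral is nonzero (none).

0.053579 (none)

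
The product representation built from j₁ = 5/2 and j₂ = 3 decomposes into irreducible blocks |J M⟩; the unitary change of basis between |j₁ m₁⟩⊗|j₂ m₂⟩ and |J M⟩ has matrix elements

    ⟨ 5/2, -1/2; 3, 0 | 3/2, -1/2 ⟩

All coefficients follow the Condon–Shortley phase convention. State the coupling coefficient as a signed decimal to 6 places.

√[4·4!1!2!/8! · 2!3!3!3!1!2!] = √(144/35)
  +(−1)^2/∏(2,2,1,1,0,1)! = 1/4  (running 1/4)
  +(−1)^3/∏(3,1,0,0,1,2)! = -1/12  (running 1/6)
⟨..|..⟩ = √(144/35)·(1/6) = +0.338062

+√(4/35) = +0.338062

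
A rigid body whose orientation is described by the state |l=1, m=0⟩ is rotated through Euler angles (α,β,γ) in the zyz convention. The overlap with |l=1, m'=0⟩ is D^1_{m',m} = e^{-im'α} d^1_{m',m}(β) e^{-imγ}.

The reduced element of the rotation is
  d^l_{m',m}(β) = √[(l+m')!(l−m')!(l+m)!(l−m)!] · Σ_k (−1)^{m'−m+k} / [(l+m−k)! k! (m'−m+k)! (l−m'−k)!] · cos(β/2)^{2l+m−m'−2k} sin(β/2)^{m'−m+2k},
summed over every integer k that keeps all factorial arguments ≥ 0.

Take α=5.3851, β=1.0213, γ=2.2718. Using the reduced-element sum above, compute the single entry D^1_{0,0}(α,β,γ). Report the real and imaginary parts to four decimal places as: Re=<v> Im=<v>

Split into d^1_{0,0}(β=1.0213) × two z-phases.
With c≡cos(β/2)=0.872427 and s≡sin(β/2)=0.488744, N=[1·1·1·1]^{1/2}=1.000000
k∈{0,1} keeps every argument non-negative
  k=0: (−1)^0·1.0000/(1)·0.8724^2·0.4887^0 = +0.761129
  k=1: (−1)^1·1.0000/(1)·0.8724^0·0.4887^2 = -0.238871
d^1_{0,0}(1.0213) = +0.761129 -0.238871 = +0.522258
Phases: e^{-i·(0)·5.3851}=+1.000000+0.000000i, e^{-i·(0)·2.2718}=+1.000000+0.000000i ⇒ D=+0.522258+0.000000i

Re=0.5223 Im=0.0000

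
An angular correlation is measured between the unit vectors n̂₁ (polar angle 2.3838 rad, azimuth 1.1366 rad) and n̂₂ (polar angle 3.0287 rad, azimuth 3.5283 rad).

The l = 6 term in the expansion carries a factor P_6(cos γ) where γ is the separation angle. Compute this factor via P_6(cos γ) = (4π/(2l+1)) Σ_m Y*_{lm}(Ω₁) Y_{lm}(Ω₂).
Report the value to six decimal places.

-0.012176

Addition theorem: P_6(cos γ) = (4π/13) Σ_m Y*_{lm}(Ω₁) Y_{lm}(Ω₂), m = −6…6:
  m=-6: (+0.043777+0.026028i) × (-0.000001-0.000001i) = -0.000000-0.000000i  (running Σ = -0.000000-0.000000i)
  m=-5: (-0.153862+0.105305i) × (-0.000011-0.000028i) = +0.000005+0.000003i  (running Σ = +0.000005+0.000003i)
  m=-4: (-0.063194-0.377212i) × (+0.000014-0.000566i) = -0.000215+0.000031i  (running Σ = -0.000210+0.000034i)
  m=-3: (+0.415295+0.114135i) × (+0.002904-0.006669i) = +0.001967-0.002438i  (running Σ = +0.001757-0.002404i)
  m=-2: (-0.068488+0.080916i) × (+0.045534-0.044456i) = +0.000479+0.006729i  (running Σ = +0.002236+0.004325i)
  m=-1: (+0.142080+0.306398i) × (+0.322391-0.131281i) = +0.086030+0.080128i  (running Σ = +0.088265+0.084453i)
  m=0: (-0.213602-0.000000i) × (+0.885415+0.000000i) = -0.189127-0.000000i  (running Σ = -0.100861+0.084453i)
  m=1: (-0.142080+0.306398i) × (-0.322391-0.131281i) = +0.086030-0.080128i  (running Σ = -0.014832+0.004325i)
  m=2: (-0.068488-0.080916i) × (+0.045534+0.044456i) = +0.000479-0.006729i  (running Σ = -0.014353-0.002404i)
  m=3: (-0.415295+0.114135i) × (-0.002904-0.006669i) = +0.001967+0.002438i  (running Σ = -0.012386+0.000034i)
  m=4: (-0.063194+0.377212i) × (+0.000014+0.000566i) = -0.000215-0.000031i  (running Σ = -0.012601+0.000003i)
  m=5: (+0.153862+0.105305i) × (+0.000011-0.000028i) = +0.000005-0.000003i  (running Σ = -0.012596-0.000000i)
  m=6: (+0.043777-0.026028i) × (-0.000001+0.000001i) = -0.000000+0.000000i  (running Σ = -0.012596+0.000000i)
Total Σ_m = -0.012596+0.000000i. Multiply by 0.966644: -0.012176+0.000000i. P_6(cos γ) = -0.012176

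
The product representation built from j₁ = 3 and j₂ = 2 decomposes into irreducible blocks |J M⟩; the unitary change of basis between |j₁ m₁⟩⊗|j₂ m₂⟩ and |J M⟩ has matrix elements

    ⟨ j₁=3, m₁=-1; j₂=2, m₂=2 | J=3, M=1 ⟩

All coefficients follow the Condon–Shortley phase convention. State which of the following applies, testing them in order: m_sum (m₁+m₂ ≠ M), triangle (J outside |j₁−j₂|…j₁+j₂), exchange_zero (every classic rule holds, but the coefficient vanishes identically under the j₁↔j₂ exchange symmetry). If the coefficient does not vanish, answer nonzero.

nonzero

m-sum: m₁+m₂ = -1+2 = 1, M = 1  ✓
triangle: |j₁−j₂| = 1 ≤ J = 3 ≤ j₁+j₂ = 5  ✓
exchange: j₁≠j₂ or m₁≠m₂ — the exchange symmetry imposes no constraint here
value check: CG = +√(2/5) = +0.632456 ≠ 0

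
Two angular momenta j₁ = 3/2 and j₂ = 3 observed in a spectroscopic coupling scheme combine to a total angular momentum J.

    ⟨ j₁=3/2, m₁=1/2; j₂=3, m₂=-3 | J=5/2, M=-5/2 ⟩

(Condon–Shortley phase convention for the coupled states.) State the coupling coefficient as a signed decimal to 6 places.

+√(15/28) ≈ +0.731925

j₁+j₂−J=2  J+j₁−j₂=1  J−j₁+j₂=4  j₁+j₂+J+1=8
(j₁±m₁, j₂±m₂, J±M) = (2,1,0,6,0,5)
P² = 8640/7
sum k=0..0:
  [0] +1/48 = 1/48
S = 1/48
C² = P²·S² = 15/28 ; C = +0.731925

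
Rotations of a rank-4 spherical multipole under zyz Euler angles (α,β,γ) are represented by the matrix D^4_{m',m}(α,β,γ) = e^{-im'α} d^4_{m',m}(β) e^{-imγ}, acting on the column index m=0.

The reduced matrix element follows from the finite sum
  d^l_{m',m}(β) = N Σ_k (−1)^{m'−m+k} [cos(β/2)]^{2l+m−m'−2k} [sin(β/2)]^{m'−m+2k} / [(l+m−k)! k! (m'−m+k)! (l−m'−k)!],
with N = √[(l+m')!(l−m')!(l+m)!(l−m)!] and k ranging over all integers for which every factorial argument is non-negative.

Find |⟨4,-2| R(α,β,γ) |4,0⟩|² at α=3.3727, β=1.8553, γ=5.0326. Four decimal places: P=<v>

P=0.0267

Split into d^4_{-2,0}(β=1.8553) × two z-phases.
Half-angle: c=0.599716, s=0.800213. N=√(2·720·24·24)=910.735966
k: max(0,(0)−(-2))=2 … min(4+(0),4−(-2))=4
  k=2: (−1)^0·910.7360/(96)·0.5997^6·0.8002^2 = +0.282622
  k=3: (−1)^1·910.7360/(36)·0.5997^4·0.8002^4 = -1.341822
  k=4: (−1)^2·910.7360/(96)·0.5997^2·0.8002^6 = +0.895872
d^4_{-2,0}(1.8553) = +0.282622 -1.341822 +0.895872 = -0.163328
|D^4_{-2,0}|² = |d^4_{-2,0}(β)|² = (-0.163328)² = 0.026676 (the z-rotation phases have unit modulus)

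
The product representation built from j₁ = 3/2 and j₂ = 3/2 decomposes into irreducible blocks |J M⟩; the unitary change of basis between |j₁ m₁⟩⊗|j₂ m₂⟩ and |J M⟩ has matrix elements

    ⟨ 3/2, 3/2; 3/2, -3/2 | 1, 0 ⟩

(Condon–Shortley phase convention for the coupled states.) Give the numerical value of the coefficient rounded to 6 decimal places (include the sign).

j₁+j₂−J=2  J+j₁−j₂=1  J−j₁+j₂=1  j₁+j₂+J+1=5
(j₁±m₁, j₂±m₂, J±M) = (3,0,0,3,1,1)
P² = 9/5
sum k=0..0:
  [0] +1/2 = 1/2
S = 1/2
C² = P²·S² = 9/20 ; C = +0.670820

+0.670820  (= +√(9/20))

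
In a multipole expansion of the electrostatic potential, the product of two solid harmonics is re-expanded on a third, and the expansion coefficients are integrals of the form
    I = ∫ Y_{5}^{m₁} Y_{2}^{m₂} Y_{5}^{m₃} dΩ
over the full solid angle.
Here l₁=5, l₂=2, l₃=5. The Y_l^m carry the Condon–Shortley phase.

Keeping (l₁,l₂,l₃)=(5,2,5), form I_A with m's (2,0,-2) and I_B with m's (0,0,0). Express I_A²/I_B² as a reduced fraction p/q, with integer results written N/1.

9/25

Shared (l₁,l₂,l₃)=(5,2,5): N and (l;000)² cancel in I_A²/I_B².
A: Δ = 2!·8!·2!/13! = 1/38610; Racah Σ t=0..2: t=0:+1/2880 t=1:−1/1440 t=2:+1/20160 = -1/3360; ⇒ 3j(5 2 5; 2 0 -2)² = 6/715, sgn +1
B: Δ = 2!·8!·2!/13! = 1/38610; Racah Σ t=0..2: t=0:+1/2880 t=1:−1/576 t=2:+1/2880 = -1/960; ⇒ 3j(5 2 5; 0 0 0)² = 10/429, sgn +1
I_A²/I_B² = (6/715)/(10/429) = 9/25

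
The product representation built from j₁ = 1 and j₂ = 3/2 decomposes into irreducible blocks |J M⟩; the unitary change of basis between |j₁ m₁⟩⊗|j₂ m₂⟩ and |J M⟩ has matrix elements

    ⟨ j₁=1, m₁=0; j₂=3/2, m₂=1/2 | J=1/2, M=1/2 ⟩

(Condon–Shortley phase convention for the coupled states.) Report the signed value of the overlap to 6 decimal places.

triangle: 2!×0!×1!/4! = 2/24
(j±m)!: 1!×1!×2!×1!×1!×0! = 2
prefactor² = (2J+1)×Δ×N² = 1/3
  k=1: −1/(1!×1!×0!×1!×0!×0!) = -1
Σ = -1  ⇒  CG² = 1/3×(-1)² = 1/3
CG = −√(1/3) = -0.577350

−√(1/3) ≈ -0.577350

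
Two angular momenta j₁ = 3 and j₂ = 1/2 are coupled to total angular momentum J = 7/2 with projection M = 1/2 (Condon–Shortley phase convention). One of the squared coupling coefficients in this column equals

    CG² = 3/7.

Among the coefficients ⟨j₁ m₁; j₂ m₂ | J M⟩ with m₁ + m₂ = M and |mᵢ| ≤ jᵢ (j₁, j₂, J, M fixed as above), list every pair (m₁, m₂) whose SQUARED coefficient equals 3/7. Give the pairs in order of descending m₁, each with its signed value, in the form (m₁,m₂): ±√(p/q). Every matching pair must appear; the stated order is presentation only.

(1,-1/2): +√(3/7)

Admissible pairs with m₁+m₂ = M = 1/2: (0,1/2), (1,-1/2)
  (m₁,m₂)=(1,-1/2): CG² = 3/7, CG = +√(3/7)   ← matches the target
  (m₁,m₂)=(0,1/2): CG² = 4/7, CG = +√(4/7)
Pairs with CG² = 3/7: (1,-1/2): +√(3/7)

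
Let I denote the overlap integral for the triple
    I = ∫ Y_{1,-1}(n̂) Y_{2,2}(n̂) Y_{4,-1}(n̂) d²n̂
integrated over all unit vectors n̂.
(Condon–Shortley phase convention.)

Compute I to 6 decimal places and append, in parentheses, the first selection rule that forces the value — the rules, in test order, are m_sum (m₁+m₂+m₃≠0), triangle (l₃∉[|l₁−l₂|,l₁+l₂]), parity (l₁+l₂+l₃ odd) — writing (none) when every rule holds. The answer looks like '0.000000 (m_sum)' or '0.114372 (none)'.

0.000000 (triangle)

l₃=4 ∉ [1,3] — triangle fails ⇒ I = 0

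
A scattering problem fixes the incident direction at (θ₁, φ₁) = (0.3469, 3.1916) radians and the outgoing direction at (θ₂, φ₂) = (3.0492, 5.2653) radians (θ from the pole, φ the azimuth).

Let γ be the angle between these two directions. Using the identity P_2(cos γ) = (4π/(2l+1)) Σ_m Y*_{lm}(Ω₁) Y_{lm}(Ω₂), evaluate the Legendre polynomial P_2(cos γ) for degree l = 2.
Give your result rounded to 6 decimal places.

Expand P_2 via completeness: Σ_{m} conj(Y_{2,m}) at Ω₁ times Y_{2,m} at Ω₂ —
  m=-2: (0.04443 + 0.00446j) × (-0.00147 + 0.00294j) = -0.00008 + 0.00012j  (running Σ = -0.00008 + 0.00012j)
  m=-1: (-0.24670 - 0.01235j) × (-0.03727 - 0.06040j) = 0.00845 + 0.01536j  (running Σ = 0.00837 + 0.01548j)
  m=0: (0.52142 + 0.00000j) × (0.62273 + 0.00000j) = 0.32470 + 0.00000j  (running Σ = 0.33307 + 0.01548j)
  m=1: (0.24670 - 0.01235j) × (0.03727 - 0.06040j) = 0.00845 - 0.01536j  (running Σ = 0.34152 + 0.00012j)
  m=2: (0.04443 - 0.00446j) × (-0.00147 - 0.00294j) = -0.00008 - 0.00012j  (running Σ = 0.34144 + 0.00000j)
Σ over m = 0.34144 + 0.00000j; ×(4π/5) → 0.85814 + 0.00000j. Real part: 0.858138

0.858138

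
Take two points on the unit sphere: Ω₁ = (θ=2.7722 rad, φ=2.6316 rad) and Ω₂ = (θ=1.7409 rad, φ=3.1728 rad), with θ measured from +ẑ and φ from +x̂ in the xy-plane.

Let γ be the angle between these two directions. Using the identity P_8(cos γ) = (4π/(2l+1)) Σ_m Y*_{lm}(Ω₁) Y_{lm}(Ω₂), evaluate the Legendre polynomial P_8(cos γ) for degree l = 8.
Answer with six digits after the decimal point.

Expand P_8 via completeness: Σ_{m} conj(Y_{8,m}) at Ω₁ times Y_{8,m} at Ω₂ —
  m=-8: Y*=(-0.000088, 0.000120)  Y=(0.444612, -0.113366)  product (-0.000026, 0.000063)
  m=-7: Y*=(-0.001399, 0.000639)  Y=(0.307754, -0.068320)  product (-0.000387, 0.000292)
  m=-6: Y*=(-0.010009, -0.000819)  Y=(-0.193246, 0.036613)  product (0.001964, -0.000208)
  m=-5: Y*=(-0.038789, -0.026063)  Y=(-0.324989, 0.051126)  product (0.013938, 0.006487)
  m=-4: Y*=(-0.071601, -0.141245)  Y=(0.097635, -0.012251)  product (-0.008721, -0.012913)
  m=-3: Y*=(0.015463, -0.378612)  Y=(0.322307, -0.030264)  product (-0.006474, -0.122497)
  m=-2: Y*=(0.299293, -0.487272)  Y=(-0.052652, 0.003291)  product (-0.014155, 0.026641)
  m=-1: Y*=(0.295169, -0.165103)  Y=(-0.318517, 0.009943)  product (-0.092375, 0.055523)
  m=+0: Y*=(-0.357952, -0.000000)  Y=(0.039116, 0.000000)  product (-0.014002, -0.000000)
  m=+1: Y*=(-0.295169, -0.165103)  Y=(0.318517, 0.009943)  product (-0.092375, -0.055523)
  m=+2: Y*=(0.299293, 0.487272)  Y=(-0.052652, -0.003291)  product (-0.014155, -0.026641)
  m=+3: Y*=(-0.015463, -0.378612)  Y=(-0.322307, -0.030264)  product (-0.006474, 0.122497)
  m=+4: Y*=(-0.071601, 0.141245)  Y=(0.097635, 0.012251)  product (-0.008721, 0.012913)
  m=+5: Y*=(0.038789, -0.026063)  Y=(0.324989, 0.051126)  product (0.013938, -0.006487)
  m=+6: Y*=(-0.010009, 0.000819)  Y=(-0.193246, -0.036613)  product (0.001964, 0.000208)
  m=+7: Y*=(0.001399, 0.000639)  Y=(-0.307754, -0.068320)  product (-0.000387, -0.000292)
  m=+8: Y*=(-0.000088, -0.000120)  Y=(0.444612, 0.113366)  product (-0.000026, -0.000063)
Accumulated sum (-0.226472, -0.000000); after 4π/(2l+1) scaling, (-0.167407, -0.000000) ⇒ P_8 = -0.167407

-0.167407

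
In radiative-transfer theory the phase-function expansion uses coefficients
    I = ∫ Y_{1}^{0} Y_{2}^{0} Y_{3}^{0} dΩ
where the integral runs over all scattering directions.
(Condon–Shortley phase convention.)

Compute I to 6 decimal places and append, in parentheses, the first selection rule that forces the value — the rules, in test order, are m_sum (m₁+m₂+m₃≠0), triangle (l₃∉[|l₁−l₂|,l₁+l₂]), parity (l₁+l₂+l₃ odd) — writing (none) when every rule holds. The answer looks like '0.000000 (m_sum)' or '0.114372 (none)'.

m-sum 0 ✓  L=6 even ✓  1≤3≤3 ✓
Π(2lᵢ+1) = 3×5×7 = 105
triangle coeff Δ(1,2,3) = 1/105
Σ_t [0,0]: t=0:+1/4 = 1/4
(3j)²=3/35 [(1 2 3; 0 0 0)], sign=-1
(m-triple is (0,0,0) — same symbol as above.)
⇒ 4πI² = 27/35
I = (+1)√(27/35/(4π)) = 0.24776670
No selection rule forces the value: the integral is nonzero (none).

0.247767 (none)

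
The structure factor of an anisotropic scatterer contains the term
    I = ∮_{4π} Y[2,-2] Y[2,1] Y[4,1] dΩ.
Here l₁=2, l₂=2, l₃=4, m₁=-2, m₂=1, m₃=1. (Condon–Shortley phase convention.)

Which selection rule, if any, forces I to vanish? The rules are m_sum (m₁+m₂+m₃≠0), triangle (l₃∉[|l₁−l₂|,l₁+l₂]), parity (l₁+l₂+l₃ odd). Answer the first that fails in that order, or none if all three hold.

none

azimuthal sum: -2 + 1 + 1 = 0  ✓
0 ≤ 4 ≤ 4 (triangle on l)  ✓
L = 2 + 2 + 4 = 8 (even)  ✓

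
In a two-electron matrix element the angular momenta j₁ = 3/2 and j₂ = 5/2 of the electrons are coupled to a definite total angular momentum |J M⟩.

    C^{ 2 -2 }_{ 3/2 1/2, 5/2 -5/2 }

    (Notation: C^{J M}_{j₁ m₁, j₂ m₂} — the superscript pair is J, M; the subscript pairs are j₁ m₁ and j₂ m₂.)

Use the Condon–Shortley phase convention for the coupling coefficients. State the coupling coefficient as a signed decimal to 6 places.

j₁+j₂−J=2  J+j₁−j₂=1  J−j₁+j₂=3  j₁+j₂+J+1=7
(j₁±m₁, j₂±m₂, J±M) = (2,1,0,5,0,4)
P² = 480/7
sum k=0..0:
  [0] +1/12 = 1/12
S = 1/12
C² = P²·S² = 10/21 ; C = +0.690066

+0.690066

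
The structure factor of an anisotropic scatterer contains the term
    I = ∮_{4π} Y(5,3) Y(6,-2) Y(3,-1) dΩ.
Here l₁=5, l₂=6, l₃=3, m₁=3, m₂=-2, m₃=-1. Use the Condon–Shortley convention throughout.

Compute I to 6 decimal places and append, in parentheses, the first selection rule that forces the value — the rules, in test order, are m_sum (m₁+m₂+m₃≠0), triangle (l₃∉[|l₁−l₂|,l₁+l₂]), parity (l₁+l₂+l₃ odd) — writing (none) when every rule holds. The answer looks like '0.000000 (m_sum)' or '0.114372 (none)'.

-0.145631 (none)

Rules hold: Σm=0, L=14 even, 1≤3≤11.
N = 11·13·7 = 1001
Δ = 8!·2!·4!/15! = 1/675675
Racah Σ t=3..5: t=3:−1/8640 t=4:+1/2304 t=5:−1/8640 = 7/34560
⇒ 3j(5 6 3; 0 0 0)² = 7/429, sgn -1
Racah Σ t=0..2: t=0:+1/1935360 t=1:−1/30240 t=2:+1/11520 = 1/18432
⇒ 3j(5 6 3; 3 -2 -1)² = 7/429, sgn +1
4πI² = N·(3j₀)²·(3jₘ)² = 343/1287
I = -1·√(0.266511/4π) = -0.14563067
No selection rule forces the value: the integral is nonzero (none).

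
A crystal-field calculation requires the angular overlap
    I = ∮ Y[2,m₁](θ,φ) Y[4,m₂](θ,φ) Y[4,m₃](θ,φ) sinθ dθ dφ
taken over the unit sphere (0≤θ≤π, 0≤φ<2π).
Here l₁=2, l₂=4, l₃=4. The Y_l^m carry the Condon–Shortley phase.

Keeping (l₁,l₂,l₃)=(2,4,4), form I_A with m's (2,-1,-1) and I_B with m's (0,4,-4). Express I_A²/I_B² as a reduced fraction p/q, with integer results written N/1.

Same 2,4,4: normalisation and zero-m 3j drop out of the ratio.
A: Δ: 2! 2! 6! / 11! → 1/13860; sum: t=0:+1/144 = 1/144; 3j²(2 4 4; 2 -1 -1) = Δ·Π!·Σ² = 10/231  (sign -1)
B: Δ: 2! 2! 6! / 11! → 1/13860; sum: t=2:+1/2880 = 1/2880; 3j²(2 4 4; 0 4 -4) = Δ·Π!·Σ² = 28/495  (sign +1)
I_A²/I_B² = (10/231)/(28/495) = 75/98

75/98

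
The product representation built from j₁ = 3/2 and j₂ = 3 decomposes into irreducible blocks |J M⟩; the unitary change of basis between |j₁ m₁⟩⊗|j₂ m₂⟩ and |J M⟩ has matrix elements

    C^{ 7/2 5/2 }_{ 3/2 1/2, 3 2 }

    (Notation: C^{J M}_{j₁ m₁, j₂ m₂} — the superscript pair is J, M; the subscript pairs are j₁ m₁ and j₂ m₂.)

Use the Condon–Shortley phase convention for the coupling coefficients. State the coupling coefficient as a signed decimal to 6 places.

√[8·1!2!5!/9! · 2!1!5!1!6!1!] = √(6400/7)
  +(−1)^0/∏(0,1,1,5,1,0)! = 1/120  (running 1/120)
  +(−1)^1/∏(1,0,0,4,2,1)! = -1/48  (running -1/80)
⟨..|..⟩ = √(6400/7)·(-1/80) = -0.377964

-0.377964  (= −√(1/7))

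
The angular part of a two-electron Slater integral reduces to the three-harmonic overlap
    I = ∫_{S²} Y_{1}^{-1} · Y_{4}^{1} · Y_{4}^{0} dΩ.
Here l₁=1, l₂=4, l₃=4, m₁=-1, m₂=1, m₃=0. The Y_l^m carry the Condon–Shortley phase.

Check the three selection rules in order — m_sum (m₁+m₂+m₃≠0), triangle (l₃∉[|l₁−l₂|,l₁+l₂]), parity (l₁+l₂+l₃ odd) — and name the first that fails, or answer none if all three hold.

Σmᵢ = 0  ✓
l₃∈[|l₁−l₂|,l₁+l₂]=[3,5], have l₃=4  ✓
Σlᵢ = 9 ⇒ odd  ✗

parity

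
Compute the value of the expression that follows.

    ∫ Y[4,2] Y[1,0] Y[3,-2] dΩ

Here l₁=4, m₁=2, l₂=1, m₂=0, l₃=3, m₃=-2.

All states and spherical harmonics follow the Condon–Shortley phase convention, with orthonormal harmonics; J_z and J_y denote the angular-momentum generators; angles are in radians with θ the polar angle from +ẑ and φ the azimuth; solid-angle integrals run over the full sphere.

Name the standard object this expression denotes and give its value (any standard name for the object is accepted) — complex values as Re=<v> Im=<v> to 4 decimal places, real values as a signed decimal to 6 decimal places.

Gaunt coefficient, +0.213244

This is a Gaunt coefficient — the integral of a triple product of spherical harmonics over the sphere.
Checks pass: Σm=0; 8 even; l₃=3∈[3,5].
(2·4+1)(2·1+1)(2·3+1) = 189
Δ: 2! 6! 0! / 9! → 1/252
sum: t=1:−1/36 = -1/36
3j²(4 1 3; 0 0 0) = Δ·Π!·Σ² = 4/63  (sign +1)
sum: t=1:−1/120 = -1/120
3j²(4 1 3; 2 0 -2) = Δ·Π!·Σ² = 1/21  (sign +1)
combine: 4πI² = 189·4/63·1/21 = 4/7
take √, sign +1: I = 0.21324362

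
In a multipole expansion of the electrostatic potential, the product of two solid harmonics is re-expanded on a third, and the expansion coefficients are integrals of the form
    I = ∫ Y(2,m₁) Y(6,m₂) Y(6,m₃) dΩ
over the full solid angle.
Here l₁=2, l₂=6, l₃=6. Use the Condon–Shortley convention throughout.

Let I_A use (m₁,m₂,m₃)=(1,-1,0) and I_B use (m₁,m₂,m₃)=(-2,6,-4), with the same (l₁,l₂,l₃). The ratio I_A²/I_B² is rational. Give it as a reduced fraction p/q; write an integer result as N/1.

7/44

Same 2,6,6: normalisation and zero-m 3j drop out of the ratio.
A: Δ: 2! 2! 10! / 15! → 1/90090; sum: t=0:+1/28800 t=1:−1/34560 = 1/172800; 3j²(2 6 6; 1 -1 0) = Δ·Π!·Σ² = 1/1430  (sign +1)
B: Δ: 2! 2! 10! / 15! → 1/90090; sum: t=2:+1/14515200 = 1/14515200; 3j²(2 6 6; -2 6 -4) = Δ·Π!·Σ² = 2/455  (sign +1)
I_A²/I_B² = (1/1430)/(2/455) = 7/44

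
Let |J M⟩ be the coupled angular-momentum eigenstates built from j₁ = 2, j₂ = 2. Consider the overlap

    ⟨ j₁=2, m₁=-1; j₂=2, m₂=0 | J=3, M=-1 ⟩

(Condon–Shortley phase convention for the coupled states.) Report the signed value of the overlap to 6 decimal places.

-0.447214

√[7·1!3!3!/8! · 1!3!2!2!2!4!] = √(36/5)
  +(−1)^0/∏(0,1,3,2,0,1)! = 1/12  (running 1/12)
  +(−1)^1/∏(1,0,2,1,1,2)! = -1/4  (running -1/6)
⟨..|..⟩ = √(36/5)·(-1/6) = -0.447214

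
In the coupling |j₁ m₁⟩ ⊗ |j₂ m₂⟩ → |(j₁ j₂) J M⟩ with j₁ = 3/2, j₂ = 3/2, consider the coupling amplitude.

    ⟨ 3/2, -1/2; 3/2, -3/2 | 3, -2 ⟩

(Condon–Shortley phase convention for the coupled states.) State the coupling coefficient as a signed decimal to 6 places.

√[7·0!3!3!/7! · 1!2!0!3!1!5!] = √(72)
  +(−1)^0/∏(0,0,2,0,1,3)! = 1/12  (running 1/12)
⟨..|..⟩ = √(72)·(1/12) = +0.707107

+0.707107  (= +√(1/2))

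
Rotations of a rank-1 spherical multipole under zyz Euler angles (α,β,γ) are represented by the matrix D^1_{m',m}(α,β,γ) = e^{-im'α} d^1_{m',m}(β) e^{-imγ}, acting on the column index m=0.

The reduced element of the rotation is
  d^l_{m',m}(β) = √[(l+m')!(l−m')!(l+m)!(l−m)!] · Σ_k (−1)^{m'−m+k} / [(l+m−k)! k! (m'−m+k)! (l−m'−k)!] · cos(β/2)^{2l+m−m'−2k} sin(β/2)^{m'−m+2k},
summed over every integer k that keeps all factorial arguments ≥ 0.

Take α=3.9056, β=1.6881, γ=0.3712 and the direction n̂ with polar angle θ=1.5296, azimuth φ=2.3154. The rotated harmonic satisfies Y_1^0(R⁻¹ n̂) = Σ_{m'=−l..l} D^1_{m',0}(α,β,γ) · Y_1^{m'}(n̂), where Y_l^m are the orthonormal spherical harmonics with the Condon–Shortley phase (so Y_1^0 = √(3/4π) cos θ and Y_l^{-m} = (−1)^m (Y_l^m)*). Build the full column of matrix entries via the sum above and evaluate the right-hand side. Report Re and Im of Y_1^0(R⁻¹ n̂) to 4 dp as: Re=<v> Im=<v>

Re=-0.0118 Im=0.0000

Need the full column D^1_{m',0} for m'=−1..1 at α=3.9056, β=1.6881, γ=0.3712.
cos(β/2)=0.664442, sin(β/2)=0.747340
d^1_{-1,0}: single k=1 term ⇒ +0.702247;  D = -0.507071-0.485829i
d^1_{0,0}: k∈[0..1] ⇒ +0.441483 -0.558517 = -0.117035;  D = -0.117035+0.000000i
d^1_{1,0}: single k=0 term ⇒ -0.702247;  D = +0.507071-0.485829i
Y_1^{m'}(θ=1.5296,φ=2.3154) and Σ D·Y over m':
  (-0.5071-0.4858i)·(-0.2339-0.2538i)  (-0.1170+0.0000i)·(+0.0201+0.0000i)  (+0.5071-0.4858i)·(+0.2339-0.2538i)
Y_1^0(R⁻¹ n̂) = -0.011762+0.000000i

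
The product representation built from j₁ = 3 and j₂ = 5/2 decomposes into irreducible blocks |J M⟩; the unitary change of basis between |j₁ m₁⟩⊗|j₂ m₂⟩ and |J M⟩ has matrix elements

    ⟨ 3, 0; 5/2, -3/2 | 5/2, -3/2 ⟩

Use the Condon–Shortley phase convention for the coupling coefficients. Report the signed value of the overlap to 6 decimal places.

−√(7/30) = -0.483046

triangle: 3!*3!*2!/9! = 72/362880
(j±m)!: 3!*3!*1!*4!*1!*4! = 20736
prefactor² = (2J+1)*Δ*N² = 864/35
  k=0: +1/(0!*3!*3!*1!*0!*1!) = 1/36
  k=1: −1/(1!*2!*2!*0!*1!*2!) = -1/8
Σ = -7/72  ⇒  CG² = 864/35*(-7/72)² = 7/30
CG = −√(7/30) = -0.483046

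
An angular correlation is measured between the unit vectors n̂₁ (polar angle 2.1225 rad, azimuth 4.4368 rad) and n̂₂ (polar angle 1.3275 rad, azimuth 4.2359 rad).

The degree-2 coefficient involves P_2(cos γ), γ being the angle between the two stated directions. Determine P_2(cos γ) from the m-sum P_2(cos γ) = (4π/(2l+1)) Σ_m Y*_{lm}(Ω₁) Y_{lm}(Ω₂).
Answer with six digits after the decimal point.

Term-by-term m-sum for l=2 (normalisation 4π/5 = 2.513274):
  m=-2: (-0.23867 + 0.14672j) × (-0.21077 - 0.29660j) = 0.09382 + 0.03987j  (running Σ = 0.09382 + 0.03987j)
  m=-1: (0.09384 + 0.33183j) × (-0.08285 + 0.16051j) = -0.06104 - 0.01243j  (running Σ = 0.03278 + 0.02744j)
  m=0: (-0.05546 + 0.00000j) × (-0.26048 + 0.00000j) = 0.01445 + 0.00000j  (running Σ = 0.04723 + 0.02744j)
  m=1: (-0.09384 + 0.33183j) × (0.08285 + 0.16051j) = -0.06104 + 0.01243j  (running Σ = -0.01381 + 0.03987j)
  m=2: (-0.23867 - 0.14672j) × (-0.21077 + 0.29660j) = 0.09382 - 0.03987j  (running Σ = 0.08001 + 0.00000j)
Total Σ_m = 0.08001 + 0.00000j. Multiply by 2.513274: 0.20109 + 0.00000j. P_2(cos γ) = 0.201088

0.201088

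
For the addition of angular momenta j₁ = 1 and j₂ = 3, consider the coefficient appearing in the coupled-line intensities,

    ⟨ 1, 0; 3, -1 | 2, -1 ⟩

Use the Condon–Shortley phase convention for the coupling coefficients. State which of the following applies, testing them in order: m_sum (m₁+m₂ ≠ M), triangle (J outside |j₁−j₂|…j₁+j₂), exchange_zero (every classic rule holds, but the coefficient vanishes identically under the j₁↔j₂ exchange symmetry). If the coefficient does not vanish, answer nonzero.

m-sum: m₁+m₂ = 0+(-1) = -1, M = -1  ✓
triangle: |j₁−j₂| = 2 ≤ J = 2 ≤ j₁+j₂ = 4  ✓
exchange: j₁≠j₂ or m₁≠m₂ — the exchange symmetry imposes no constraint here
value check: CG = −√(8/21) = -0.617213 ≠ 0

nonzero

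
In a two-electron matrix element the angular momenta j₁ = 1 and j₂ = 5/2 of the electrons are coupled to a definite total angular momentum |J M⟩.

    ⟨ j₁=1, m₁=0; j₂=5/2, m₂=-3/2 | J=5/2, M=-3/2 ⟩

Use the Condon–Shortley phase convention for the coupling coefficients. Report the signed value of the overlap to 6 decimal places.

+0.507093

triangle: 1!·1!·4!/7! = 24/5040
(j±m)!: 1!·1!·1!·4!·1!·4! = 576
prefactor² = (2J+1)·Δ·N² = 576/35
  k=0: +1/(0!·1!·1!·1!·0!·3!) = 1/6
  k=1: −1/(1!·0!·0!·0!·1!·4!) = -1/24
Σ = 1/8  ⇒  CG² = 576/35·(1/8)² = 9/35
CG = +√(9/35) = +0.507093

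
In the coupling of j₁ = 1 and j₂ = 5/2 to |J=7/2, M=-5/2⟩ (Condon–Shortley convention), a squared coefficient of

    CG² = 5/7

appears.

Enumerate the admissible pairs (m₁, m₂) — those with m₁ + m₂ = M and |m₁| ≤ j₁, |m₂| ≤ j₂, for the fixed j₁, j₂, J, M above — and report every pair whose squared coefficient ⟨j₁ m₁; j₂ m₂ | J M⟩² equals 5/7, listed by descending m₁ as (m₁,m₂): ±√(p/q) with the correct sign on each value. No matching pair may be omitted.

(-1,-3/2): +√(5/7)

Admissible pairs with m₁+m₂ = M = -5/2: (-1,-3/2), (0,-5/2)
  (m₁,m₂)=(0,-5/2): CG² = 2/7, CG = +√(2/7)
  (m₁,m₂)=(-1,-3/2): CG² = 5/7, CG = +√(5/7)   ← matches the target
Pairs with CG² = 5/7: (-1,-3/2): +√(5/7)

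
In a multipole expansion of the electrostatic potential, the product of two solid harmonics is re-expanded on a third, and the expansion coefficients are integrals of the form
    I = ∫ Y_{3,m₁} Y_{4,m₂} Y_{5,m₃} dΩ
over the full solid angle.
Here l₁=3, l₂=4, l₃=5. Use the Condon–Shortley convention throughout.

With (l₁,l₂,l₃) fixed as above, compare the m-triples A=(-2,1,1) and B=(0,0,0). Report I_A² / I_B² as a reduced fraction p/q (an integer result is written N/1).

Shared (l₁,l₂,l₃)=(3,4,5): N and (l;000)² cancel in I_A²/I_B².
A: Δ = 2!·4!·6!/13! = 1/180180; Racah Σ t=1..2: t=1:−1/1152 t=2:+1/432 = 5/3456; ⇒ 3j(3 4 5; -2 1 1)² = 625/36036, sgn +1
B: Δ = 2!·4!·6!/13! = 1/180180; Racah Σ t=0..2: t=0:+1/576 t=1:−1/144 t=2:+1/576 = -1/288; ⇒ 3j(3 4 5; 0 0 0)² = 20/1001, sgn +1
I_A²/I_B² = (625/36036)/(20/1001) = 125/144

125/144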